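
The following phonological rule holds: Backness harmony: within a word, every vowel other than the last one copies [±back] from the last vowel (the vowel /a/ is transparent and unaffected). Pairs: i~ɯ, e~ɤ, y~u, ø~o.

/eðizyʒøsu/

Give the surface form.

/e/ harmonizes with /u/ ([+back]) → [ɤ]
/i/ harmonizes with /u/ ([+back]) → [ɯ]
/y/ harmonizes with /u/ ([+back]) → [u]
/ø/ harmonizes with /u/ ([+back]) → [o]

[ɤðɯzuʒosu]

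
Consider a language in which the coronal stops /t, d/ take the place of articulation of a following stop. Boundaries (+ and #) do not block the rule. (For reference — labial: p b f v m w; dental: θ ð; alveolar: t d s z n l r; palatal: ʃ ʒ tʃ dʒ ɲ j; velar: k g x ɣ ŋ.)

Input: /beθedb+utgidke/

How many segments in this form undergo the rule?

3

/d/ before /b/ (labial) → [b]
/t/ before /g/ (velar) → [k]
/d/ before /k/ (velar) → [g]
3 segments change.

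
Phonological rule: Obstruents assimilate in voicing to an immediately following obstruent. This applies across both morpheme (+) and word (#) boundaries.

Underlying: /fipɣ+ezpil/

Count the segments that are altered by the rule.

/p/ before /ɣ/ (voiced) → [b]
/z/ before /p/ (voiceless) → [s]
2 segments change.

2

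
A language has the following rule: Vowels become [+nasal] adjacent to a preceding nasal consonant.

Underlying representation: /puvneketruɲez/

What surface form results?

[puvnẽketruɲẽz]

/e/ after nasal /n/ → [ẽ]
/e/ after nasal /ɲ/ → [ẽ]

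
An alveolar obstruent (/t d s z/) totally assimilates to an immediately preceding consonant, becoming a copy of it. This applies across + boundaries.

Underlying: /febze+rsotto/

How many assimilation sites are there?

2

/z/ after /b/ → [b] (total assimilation)
/s/ after /r/ → [r] (total assimilation)
2 segments change.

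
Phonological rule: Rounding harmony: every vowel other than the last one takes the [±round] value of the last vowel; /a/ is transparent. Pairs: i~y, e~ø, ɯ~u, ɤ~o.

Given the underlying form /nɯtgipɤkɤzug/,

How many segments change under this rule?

4

/ɯ/ harmonizes with /u/ ([+round]) → [u]
/i/ harmonizes with /u/ ([+round]) → [y]
/ɤ/ harmonizes with /u/ ([+round]) → [o]
/ɤ/ harmonizes with /u/ ([+round]) → [o]
4 segments change.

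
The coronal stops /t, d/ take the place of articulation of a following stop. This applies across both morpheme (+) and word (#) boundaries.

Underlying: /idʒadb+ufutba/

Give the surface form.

[idʒabb+ufupba]

/d/ before /b/ (labial) → [b]
/t/ before /b/ (labial) → [p]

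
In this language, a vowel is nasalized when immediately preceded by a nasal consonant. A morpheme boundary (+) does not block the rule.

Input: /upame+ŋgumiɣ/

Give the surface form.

/e/ after nasal /m/ → [ẽ]
/i/ after nasal /m/ → [ĩ]

[upamẽ+ŋgumĩɣ]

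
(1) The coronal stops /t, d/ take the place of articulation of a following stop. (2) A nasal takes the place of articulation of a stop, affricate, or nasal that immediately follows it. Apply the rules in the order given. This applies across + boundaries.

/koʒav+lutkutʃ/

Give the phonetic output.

[koʒav+lukkutʃ]

Rule 1: /t/ before /k/ (velar) → [k]
After rule 1: koʒav+lukkutʃ
Rule 2: no segment meets the rule's conditions; no change.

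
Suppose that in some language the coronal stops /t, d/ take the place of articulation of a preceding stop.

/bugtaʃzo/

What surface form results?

[bugkaʃzo]

/t/ after /g/ (velar) → [k]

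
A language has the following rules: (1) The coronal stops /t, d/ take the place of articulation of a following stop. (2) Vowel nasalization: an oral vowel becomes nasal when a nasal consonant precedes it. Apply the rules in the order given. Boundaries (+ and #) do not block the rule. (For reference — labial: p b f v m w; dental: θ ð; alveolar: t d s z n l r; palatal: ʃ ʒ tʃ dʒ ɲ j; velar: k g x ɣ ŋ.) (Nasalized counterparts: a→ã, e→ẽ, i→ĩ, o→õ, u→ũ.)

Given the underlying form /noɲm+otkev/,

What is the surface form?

Rule 1: /t/ before /k/ (velar) → [k]
After rule 1: noɲm+okkev
Rule 2: /o/ after nasal /n/ → [õ]
Rule 2: /o/ after nasal /m/ → [õ]

[nõɲm+õkkev]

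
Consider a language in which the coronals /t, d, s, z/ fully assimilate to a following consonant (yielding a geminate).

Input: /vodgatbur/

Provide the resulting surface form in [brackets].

[voggabbur]

/d/ before /g/ → [g] (total assimilation)
/t/ before /b/ → [b] (total assimilation)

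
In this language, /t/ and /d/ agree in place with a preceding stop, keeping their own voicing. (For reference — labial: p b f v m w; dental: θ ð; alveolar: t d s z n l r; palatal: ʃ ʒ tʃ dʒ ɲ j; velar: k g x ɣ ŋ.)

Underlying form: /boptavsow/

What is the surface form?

[boppavsow]

/t/ after /p/ (labial) → [p]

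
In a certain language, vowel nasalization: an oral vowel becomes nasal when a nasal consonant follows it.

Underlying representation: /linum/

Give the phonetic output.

[lĩnũm]

/i/ before nasal /n/ → [ĩ]
/u/ before nasal /m/ → [ũ]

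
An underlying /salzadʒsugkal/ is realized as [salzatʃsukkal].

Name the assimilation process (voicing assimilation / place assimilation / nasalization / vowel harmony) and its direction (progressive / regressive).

voicing assimilation, regressive

/dʒ/→[tʃ] /g/→[k].
Each target copies a feature from the following segment, so the direction is regressive.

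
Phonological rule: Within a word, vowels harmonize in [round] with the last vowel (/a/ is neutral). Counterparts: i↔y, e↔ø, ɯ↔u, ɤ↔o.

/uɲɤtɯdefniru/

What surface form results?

[uɲotudøfnyru]

/ɤ/ harmonizes with /u/ ([+round]) → [o]
/ɯ/ harmonizes with /u/ ([+round]) → [u]
/e/ harmonizes with /u/ ([+round]) → [ø]
/i/ harmonizes with /u/ ([+round]) → [y]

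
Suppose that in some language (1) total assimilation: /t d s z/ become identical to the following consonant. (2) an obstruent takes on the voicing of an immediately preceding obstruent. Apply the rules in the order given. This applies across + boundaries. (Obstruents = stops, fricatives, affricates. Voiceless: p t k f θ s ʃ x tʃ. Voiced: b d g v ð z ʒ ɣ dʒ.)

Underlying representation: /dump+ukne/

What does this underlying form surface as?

[dump+ukne]

Rule 1: no segment meets the rule's conditions; no change.
After rule 1: dump+ukne
Rule 2: no segment meets the rule's conditions; no change.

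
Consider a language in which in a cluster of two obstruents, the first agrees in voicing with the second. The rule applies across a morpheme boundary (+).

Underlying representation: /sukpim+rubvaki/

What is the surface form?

no segment meets the rule's conditions; no change.

[sukpim+rubvaki]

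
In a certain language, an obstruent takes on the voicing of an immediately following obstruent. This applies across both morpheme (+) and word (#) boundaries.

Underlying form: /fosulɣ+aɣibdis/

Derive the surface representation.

[fosulɣ+aɣibdis]

no segment meets the rule's conditions; no change.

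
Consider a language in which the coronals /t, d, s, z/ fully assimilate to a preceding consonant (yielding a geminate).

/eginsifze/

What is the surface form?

[eginniffe]

/s/ after /n/ → [n] (total assimilation)
/z/ after /f/ → [f] (total assimilation)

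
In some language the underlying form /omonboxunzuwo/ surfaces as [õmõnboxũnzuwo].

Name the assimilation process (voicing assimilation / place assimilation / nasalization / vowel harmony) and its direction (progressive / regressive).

/o/→[õ] /o/→[õ] /u/→[ũ].
Each target copies a feature from the following segment, so the direction is regressive.

nasalization, regressive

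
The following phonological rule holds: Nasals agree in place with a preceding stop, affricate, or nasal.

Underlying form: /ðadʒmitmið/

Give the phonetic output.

/m/ after /dʒ/ (palatal) → [ɲ]
/m/ after /t/ (alveolar) → [n]

[ðadʒɲitnið]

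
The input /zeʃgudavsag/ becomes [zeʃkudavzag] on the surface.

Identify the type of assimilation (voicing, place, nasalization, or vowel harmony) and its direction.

/g/→[k] /s/→[z].
Each target copies a feature from the preceding segment, so the direction is progressive.

voicing assimilation, progressive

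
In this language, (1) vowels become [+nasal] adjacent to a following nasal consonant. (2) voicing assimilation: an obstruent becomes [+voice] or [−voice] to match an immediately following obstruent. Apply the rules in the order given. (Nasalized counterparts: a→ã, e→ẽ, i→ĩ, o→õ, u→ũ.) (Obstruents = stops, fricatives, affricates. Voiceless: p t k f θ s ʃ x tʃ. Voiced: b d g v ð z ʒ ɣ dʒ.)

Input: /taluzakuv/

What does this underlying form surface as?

Rule 1: no segment meets the rule's conditions; no change.
After rule 1: taluzakuv
Rule 2: no segment meets the rule's conditions; no change.

[taluzakuv]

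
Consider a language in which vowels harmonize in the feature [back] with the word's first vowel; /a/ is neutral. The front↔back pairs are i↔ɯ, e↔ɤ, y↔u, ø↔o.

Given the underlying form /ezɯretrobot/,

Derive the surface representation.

/ɯ/ harmonizes with /e/ ([-back]) → [i]
/o/ harmonizes with /e/ ([-back]) → [ø]
/o/ harmonizes with /e/ ([-back]) → [ø]

[eziretrøbøt]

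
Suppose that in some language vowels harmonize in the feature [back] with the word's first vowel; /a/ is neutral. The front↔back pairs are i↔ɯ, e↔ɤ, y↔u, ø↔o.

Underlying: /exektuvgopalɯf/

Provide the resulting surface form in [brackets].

/u/ harmonizes with /e/ ([-back]) → [y]
/o/ harmonizes with /e/ ([-back]) → [ø]
/ɯ/ harmonizes with /e/ ([-back]) → [i]

[exektyvgøpalif]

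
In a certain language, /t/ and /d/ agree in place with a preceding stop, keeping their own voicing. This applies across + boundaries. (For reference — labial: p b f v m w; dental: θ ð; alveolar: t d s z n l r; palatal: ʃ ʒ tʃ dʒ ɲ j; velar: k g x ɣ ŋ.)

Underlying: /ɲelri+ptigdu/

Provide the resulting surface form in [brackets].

/t/ after /p/ (labial) → [p]
/d/ after /g/ (velar) → [g]

[ɲelri+ppiggu]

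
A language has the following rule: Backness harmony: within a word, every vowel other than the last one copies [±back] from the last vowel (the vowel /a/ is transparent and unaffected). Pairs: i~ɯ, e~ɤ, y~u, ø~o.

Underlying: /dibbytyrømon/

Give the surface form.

/i/ harmonizes with /o/ ([+back]) → [ɯ]
/y/ harmonizes with /o/ ([+back]) → [u]
/y/ harmonizes with /o/ ([+back]) → [u]
/ø/ harmonizes with /o/ ([+back]) → [o]

[dɯbbuturomon]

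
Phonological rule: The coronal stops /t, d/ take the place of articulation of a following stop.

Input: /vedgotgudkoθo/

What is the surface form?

/d/ before /g/ (velar) → [g]
/t/ before /g/ (velar) → [k]
/d/ before /k/ (velar) → [g]

[veggokgugkoθo]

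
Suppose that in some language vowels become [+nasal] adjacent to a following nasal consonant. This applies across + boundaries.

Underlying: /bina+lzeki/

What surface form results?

[bĩna+lzeki]

/i/ before nasal /n/ → [ĩ]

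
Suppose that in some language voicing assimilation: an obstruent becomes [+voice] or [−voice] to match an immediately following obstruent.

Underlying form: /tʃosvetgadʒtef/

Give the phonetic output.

[tʃozvedgatʃtef]

/s/ before /v/ (voiced) → [z]
/t/ before /g/ (voiced) → [d]
/dʒ/ before /t/ (voiceless) → [tʃ]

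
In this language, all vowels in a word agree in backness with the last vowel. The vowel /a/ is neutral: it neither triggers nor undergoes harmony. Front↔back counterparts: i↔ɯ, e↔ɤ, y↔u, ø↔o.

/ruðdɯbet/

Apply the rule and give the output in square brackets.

[ryðdibet]

/u/ harmonizes with /e/ ([-back]) → [y]
/ɯ/ harmonizes with /e/ ([-back]) → [i]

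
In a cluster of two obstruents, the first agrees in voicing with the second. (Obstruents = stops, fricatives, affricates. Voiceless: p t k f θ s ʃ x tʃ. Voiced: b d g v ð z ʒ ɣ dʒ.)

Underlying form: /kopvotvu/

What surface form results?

/p/ before /v/ (voiced) → [b]
/t/ before /v/ (voiced) → [d]

[kobvodvu]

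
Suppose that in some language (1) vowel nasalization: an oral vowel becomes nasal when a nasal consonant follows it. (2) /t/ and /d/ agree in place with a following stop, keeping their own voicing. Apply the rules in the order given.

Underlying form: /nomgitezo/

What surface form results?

[nõmgitezo]

Rule 1: /o/ before nasal /m/ → [õ]
After rule 1: nõmgitezo
Rule 2: no segment meets the rule's conditions; no change.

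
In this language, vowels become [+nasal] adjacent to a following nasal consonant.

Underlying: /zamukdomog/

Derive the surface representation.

[zãmukdõmog]

/a/ before nasal /m/ → [ã]
/o/ before nasal /m/ → [õ]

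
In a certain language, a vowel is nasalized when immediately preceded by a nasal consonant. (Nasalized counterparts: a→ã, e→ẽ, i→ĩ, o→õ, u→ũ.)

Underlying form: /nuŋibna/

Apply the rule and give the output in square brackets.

/u/ after nasal /n/ → [ũ]
/i/ after nasal /ŋ/ → [ĩ]
/a/ after nasal /n/ → [ã]

[nũŋĩbnã]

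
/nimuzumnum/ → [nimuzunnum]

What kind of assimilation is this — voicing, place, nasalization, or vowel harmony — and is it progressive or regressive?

/m/→[n].
Each target copies a feature from the following segment, so the direction is regressive.

place assimilation, regressive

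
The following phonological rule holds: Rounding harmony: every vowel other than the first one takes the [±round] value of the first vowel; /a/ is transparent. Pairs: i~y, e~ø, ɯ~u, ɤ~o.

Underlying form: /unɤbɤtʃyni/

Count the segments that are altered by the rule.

3

/ɤ/ harmonizes with /u/ ([+round]) → [o]
/ɤ/ harmonizes with /u/ ([+round]) → [o]
/i/ harmonizes with /u/ ([+round]) → [y]
3 segments change.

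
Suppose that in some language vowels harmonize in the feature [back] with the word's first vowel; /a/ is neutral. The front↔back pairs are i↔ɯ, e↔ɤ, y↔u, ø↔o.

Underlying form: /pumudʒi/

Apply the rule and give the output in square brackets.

[pumudʒɯ]

/i/ harmonizes with /u/ ([+back]) → [ɯ]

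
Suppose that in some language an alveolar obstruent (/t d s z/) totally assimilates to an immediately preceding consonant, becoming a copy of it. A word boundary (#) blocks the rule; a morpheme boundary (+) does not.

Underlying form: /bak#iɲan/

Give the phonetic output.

no segment meets the rule's conditions; no change.

[bak#iɲan]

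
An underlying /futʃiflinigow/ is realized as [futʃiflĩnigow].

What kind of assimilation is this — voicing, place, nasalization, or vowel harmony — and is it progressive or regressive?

nasalization, regressive

/i/→[ĩ].
Each target copies a feature from the following segment, so the direction is regressive.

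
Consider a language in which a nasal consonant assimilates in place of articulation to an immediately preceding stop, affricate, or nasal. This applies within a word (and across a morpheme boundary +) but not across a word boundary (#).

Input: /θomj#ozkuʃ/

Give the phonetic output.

[θomj#ozkuʃ]

no segment meets the rule's conditions; no change.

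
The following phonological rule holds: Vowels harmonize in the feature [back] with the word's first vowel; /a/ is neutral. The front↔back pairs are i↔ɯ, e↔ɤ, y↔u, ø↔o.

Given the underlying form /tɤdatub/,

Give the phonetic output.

no segment meets the rule's conditions; no change.

[tɤdatub]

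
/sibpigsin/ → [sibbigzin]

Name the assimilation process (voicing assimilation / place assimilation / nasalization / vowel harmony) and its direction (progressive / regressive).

voicing assimilation, progressive

/p/→[b] /s/→[z].
Each target copies a feature from the preceding segment, so the direction is progressive.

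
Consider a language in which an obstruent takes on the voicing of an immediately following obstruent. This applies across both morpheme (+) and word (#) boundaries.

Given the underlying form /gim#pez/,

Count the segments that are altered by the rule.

No segment meets the rule's conditions.

0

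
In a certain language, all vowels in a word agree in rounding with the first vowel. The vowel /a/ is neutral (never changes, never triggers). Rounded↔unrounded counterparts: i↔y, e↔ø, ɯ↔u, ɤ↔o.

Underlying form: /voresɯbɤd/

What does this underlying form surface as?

/e/ harmonizes with /o/ ([+round]) → [ø]
/ɯ/ harmonizes with /o/ ([+round]) → [u]
/ɤ/ harmonizes with /o/ ([+round]) → [o]

[vorøsubod]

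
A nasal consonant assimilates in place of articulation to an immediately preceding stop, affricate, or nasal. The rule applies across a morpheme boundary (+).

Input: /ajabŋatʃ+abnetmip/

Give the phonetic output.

/ŋ/ after /b/ (labial) → [m]
/n/ after /b/ (labial) → [m]
/m/ after /t/ (alveolar) → [n]

[ajabmatʃ+abmetnip]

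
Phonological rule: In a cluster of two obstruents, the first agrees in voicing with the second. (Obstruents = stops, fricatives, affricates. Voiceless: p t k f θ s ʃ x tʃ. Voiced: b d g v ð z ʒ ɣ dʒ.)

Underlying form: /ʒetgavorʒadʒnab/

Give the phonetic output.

/t/ before /g/ (voiced) → [d]

[ʒedgavorʒadʒnab]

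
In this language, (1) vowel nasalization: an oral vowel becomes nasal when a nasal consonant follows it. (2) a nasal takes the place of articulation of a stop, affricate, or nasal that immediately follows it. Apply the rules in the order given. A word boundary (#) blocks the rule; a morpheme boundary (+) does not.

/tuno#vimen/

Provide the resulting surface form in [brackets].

Rule 1: /u/ before nasal /n/ → [ũ]
Rule 1: /i/ before nasal /m/ → [ĩ]
Rule 1: /e/ before nasal /n/ → [ẽ]
After rule 1: tũno#vĩmẽn
Rule 2: no segment meets the rule's conditions; no change.

[tũno#vĩmẽn]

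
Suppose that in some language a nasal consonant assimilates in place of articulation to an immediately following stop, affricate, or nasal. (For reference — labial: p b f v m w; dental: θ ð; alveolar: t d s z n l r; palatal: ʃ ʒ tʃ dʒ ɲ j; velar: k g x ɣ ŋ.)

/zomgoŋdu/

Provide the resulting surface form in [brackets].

[zoŋgondu]

/m/ before /g/ (velar) → [ŋ]
/ŋ/ before /d/ (alveolar) → [n]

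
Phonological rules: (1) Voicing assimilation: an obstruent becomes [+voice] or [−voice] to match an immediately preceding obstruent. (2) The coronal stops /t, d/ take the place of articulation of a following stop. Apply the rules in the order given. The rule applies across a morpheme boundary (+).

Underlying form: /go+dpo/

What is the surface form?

[go+bbo]

Rule 1: /p/ after /d/ (voiced) → [b]
After rule 1: go+dbo
Rule 2: /d/ before /b/ (labial) → [b]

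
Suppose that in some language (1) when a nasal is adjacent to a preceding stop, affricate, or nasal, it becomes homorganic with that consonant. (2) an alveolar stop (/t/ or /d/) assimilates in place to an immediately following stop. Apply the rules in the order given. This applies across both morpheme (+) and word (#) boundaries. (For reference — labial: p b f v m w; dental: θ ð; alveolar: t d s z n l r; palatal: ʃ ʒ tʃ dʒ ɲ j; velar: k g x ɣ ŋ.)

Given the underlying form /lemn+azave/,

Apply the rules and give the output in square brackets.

[lemm+azave]

Rule 1: /n/ after /m/ (labial) → [m]
After rule 1: lemm+azave
Rule 2: no segment meets the rule's conditions; no change.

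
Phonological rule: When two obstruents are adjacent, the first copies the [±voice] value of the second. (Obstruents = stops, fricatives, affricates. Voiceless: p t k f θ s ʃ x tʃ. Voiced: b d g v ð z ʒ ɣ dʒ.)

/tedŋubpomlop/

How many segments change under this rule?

/b/ before /p/ (voiceless) → [p]
1 segment changes.

1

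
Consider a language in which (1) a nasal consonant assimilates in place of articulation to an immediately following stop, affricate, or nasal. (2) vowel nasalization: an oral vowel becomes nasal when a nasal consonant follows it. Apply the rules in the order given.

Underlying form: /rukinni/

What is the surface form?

Rule 1: no segment meets the rule's conditions; no change.
After rule 1: rukinni
Rule 2: /i/ before nasal /n/ → [ĩ]

[rukĩnni]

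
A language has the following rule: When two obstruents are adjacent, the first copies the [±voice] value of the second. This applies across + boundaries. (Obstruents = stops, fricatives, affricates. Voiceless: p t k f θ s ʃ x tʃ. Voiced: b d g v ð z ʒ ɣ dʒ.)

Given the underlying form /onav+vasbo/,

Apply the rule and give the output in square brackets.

/s/ before /b/ (voiced) → [z]

[onav+vazbo]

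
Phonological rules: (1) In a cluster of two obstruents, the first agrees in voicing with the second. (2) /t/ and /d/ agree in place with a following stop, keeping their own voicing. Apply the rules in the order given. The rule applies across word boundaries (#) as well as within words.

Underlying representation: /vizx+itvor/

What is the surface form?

Rule 1: /z/ before /x/ (voiceless) → [s]
Rule 1: /t/ before /v/ (voiced) → [d]
After rule 1: visx+idvor
Rule 2: no segment meets the rule's conditions; no change.

[visx+idvor]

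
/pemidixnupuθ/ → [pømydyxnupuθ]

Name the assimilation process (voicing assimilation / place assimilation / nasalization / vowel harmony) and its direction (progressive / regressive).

vowel harmony, regressive

/e/→[ø] /i/→[y] /i/→[y].
Vowels agree with the last vowel, so the harmony is regressive.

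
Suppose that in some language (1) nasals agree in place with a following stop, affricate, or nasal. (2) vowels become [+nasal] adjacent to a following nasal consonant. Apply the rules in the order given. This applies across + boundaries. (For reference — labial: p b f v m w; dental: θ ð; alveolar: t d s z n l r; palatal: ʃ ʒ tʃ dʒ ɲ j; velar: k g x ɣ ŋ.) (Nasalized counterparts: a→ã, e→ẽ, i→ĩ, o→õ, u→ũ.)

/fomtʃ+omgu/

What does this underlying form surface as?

Rule 1: /m/ before /tʃ/ (palatal) → [ɲ]
Rule 1: /m/ before /g/ (velar) → [ŋ]
After rule 1: foɲtʃ+oŋgu
Rule 2: /o/ before nasal /ɲ/ → [õ]
Rule 2: /o/ before nasal /ŋ/ → [õ]

[fõɲtʃ+õŋgu]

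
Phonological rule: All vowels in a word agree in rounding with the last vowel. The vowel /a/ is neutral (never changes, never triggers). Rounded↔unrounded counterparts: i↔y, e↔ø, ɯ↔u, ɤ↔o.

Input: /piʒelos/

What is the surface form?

/i/ harmonizes with /o/ ([+round]) → [y]
/e/ harmonizes with /o/ ([+round]) → [ø]

[pyʒølos]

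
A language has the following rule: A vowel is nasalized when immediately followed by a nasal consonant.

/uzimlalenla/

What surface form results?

/i/ before nasal /m/ → [ĩ]
/e/ before nasal /n/ → [ẽ]

[uzĩmlalẽnla]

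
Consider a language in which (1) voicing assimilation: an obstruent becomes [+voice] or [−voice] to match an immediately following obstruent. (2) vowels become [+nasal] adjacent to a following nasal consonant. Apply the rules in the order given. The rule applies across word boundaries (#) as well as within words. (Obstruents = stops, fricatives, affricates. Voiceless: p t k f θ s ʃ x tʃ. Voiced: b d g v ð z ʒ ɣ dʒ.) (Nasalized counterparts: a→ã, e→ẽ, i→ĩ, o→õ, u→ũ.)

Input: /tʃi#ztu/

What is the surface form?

[tʃi#stu]

Rule 1: /z/ before /t/ (voiceless) → [s]
After rule 1: tʃi#stu
Rule 2: no segment meets the rule's conditions; no change.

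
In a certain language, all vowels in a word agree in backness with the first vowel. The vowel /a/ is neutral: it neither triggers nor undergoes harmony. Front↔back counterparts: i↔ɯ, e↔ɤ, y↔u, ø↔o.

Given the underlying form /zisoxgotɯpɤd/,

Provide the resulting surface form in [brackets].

/o/ harmonizes with /i/ ([-back]) → [ø]
/o/ harmonizes with /i/ ([-back]) → [ø]
/ɯ/ harmonizes with /i/ ([-back]) → [i]
/ɤ/ harmonizes with /i/ ([-back]) → [e]

[zisøxgøtiped]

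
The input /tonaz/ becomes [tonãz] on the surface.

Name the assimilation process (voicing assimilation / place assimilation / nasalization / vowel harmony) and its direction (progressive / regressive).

nasalization, progressive

/a/→[ã].
Each target copies a feature from the preceding segment, so the direction is progressive.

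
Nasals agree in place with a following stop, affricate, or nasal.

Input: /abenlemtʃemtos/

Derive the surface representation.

/m/ before /tʃ/ (palatal) → [ɲ]
/m/ before /t/ (alveolar) → [n]

[abenleɲtʃentos]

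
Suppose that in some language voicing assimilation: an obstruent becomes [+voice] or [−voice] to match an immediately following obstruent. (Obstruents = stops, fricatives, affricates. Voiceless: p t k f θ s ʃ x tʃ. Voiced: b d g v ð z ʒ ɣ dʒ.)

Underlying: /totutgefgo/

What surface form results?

[totudgevgo]

/t/ before /g/ (voiced) → [d]
/f/ before /g/ (voiced) → [v]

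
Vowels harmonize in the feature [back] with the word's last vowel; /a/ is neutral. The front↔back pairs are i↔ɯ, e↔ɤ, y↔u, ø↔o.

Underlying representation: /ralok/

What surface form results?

no segment meets the rule's conditions; no change.

[ralok]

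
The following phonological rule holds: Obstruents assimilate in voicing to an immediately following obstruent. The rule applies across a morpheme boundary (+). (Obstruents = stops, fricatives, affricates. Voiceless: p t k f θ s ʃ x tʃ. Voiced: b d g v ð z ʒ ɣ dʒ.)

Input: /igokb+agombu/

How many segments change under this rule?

/k/ before /b/ (voiced) → [g]
1 segment changes.

1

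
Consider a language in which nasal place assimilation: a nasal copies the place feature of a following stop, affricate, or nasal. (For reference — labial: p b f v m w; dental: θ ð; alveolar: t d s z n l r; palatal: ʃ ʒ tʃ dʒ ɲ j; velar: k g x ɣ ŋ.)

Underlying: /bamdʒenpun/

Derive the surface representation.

/m/ before /dʒ/ (palatal) → [ɲ]
/n/ before /p/ (labial) → [m]

[baɲdʒempun]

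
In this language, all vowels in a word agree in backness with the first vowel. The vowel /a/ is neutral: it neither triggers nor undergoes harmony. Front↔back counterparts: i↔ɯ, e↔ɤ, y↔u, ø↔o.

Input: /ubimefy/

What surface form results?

/i/ harmonizes with /u/ ([+back]) → [ɯ]
/e/ harmonizes with /u/ ([+back]) → [ɤ]
/y/ harmonizes with /u/ ([+back]) → [u]

[ubɯmɤfu]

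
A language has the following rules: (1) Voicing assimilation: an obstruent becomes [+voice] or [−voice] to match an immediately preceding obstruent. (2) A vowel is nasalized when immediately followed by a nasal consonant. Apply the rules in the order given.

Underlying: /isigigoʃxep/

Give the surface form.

[isigigoʃxep]

Rule 1: no segment meets the rule's conditions; no change.
After rule 1: isigigoʃxep
Rule 2: no segment meets the rule's conditions; no change.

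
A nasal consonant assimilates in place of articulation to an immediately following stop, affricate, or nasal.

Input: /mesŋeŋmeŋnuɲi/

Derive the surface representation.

[mesŋemmennuɲi]

/ŋ/ before /m/ (labial) → [m]
/ŋ/ before /n/ (alveolar) → [n]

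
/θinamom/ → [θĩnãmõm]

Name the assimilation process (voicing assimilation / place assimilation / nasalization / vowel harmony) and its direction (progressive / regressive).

/i/→[ĩ] /a/→[ã] /o/→[õ].
Each target copies a feature from the following segment, so the direction is regressive.

nasalization, regressive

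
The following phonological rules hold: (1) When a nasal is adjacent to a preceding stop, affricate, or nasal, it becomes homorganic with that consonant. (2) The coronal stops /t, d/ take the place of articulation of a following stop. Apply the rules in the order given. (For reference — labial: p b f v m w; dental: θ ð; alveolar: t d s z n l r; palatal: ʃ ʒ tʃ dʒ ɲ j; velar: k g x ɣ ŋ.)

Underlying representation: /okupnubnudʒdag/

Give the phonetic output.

[okupmubmudʒdag]

Rule 1: /n/ after /p/ (labial) → [m]
Rule 1: /n/ after /b/ (labial) → [m]
After rule 1: okupmubmudʒdag
Rule 2: no segment meets the rule's conditions; no change.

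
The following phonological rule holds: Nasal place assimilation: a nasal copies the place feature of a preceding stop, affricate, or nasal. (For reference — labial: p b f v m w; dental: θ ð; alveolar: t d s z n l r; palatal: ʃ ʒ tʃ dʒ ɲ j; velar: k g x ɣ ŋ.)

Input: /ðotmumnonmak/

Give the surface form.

[ðotnummonnak]

/m/ after /t/ (alveolar) → [n]
/n/ after /m/ (labial) → [m]
/m/ after /n/ (alveolar) → [n]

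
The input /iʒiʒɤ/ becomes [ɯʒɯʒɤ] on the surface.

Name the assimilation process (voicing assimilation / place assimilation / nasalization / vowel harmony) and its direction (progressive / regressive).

/i/→[ɯ] /i/→[ɯ].
Vowels agree with the last vowel, so the harmony is regressive.

vowel harmony, regressive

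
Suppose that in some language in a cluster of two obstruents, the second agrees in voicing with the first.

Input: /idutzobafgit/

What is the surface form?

/z/ after /t/ (voiceless) → [s]
/g/ after /f/ (voiceless) → [k]

[idutsobafkit]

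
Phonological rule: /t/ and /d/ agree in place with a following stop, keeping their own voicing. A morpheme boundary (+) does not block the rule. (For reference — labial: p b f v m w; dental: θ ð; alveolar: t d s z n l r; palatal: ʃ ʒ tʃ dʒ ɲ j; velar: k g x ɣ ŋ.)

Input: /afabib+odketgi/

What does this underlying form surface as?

/d/ before /k/ (velar) → [g]
/t/ before /g/ (velar) → [k]

[afabib+ogkekgi]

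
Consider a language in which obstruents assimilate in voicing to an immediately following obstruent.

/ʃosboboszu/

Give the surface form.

/s/ before /b/ (voiced) → [z]
/s/ before /z/ (voiced) → [z]

[ʃozbobozzu]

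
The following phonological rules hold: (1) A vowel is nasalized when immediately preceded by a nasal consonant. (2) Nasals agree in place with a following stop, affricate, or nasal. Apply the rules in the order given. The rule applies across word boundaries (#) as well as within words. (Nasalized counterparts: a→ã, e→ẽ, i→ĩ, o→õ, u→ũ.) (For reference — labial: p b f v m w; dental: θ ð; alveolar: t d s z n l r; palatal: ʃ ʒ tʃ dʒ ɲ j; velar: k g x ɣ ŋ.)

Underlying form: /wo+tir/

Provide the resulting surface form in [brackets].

Rule 1: no segment meets the rule's conditions; no change.
After rule 1: wo+tir
Rule 2: no segment meets the rule's conditions; no change.

[wo+tir]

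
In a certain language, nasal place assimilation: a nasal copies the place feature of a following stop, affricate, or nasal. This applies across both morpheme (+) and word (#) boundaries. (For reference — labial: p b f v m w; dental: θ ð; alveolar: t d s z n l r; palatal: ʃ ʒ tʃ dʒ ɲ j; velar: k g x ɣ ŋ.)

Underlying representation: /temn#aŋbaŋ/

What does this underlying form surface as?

[tenn#ambaŋ]

/m/ before /n/ (alveolar) → [n]
/ŋ/ before /b/ (labial) → [m]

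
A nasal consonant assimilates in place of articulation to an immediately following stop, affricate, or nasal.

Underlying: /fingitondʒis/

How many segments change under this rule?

/n/ before /g/ (velar) → [ŋ]
/n/ before /dʒ/ (palatal) → [ɲ]
2 segments change.

2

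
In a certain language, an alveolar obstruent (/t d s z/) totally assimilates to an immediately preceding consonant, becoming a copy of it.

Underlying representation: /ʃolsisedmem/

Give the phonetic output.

[ʃollisedmem]

/s/ after /l/ → [l] (total assimilation)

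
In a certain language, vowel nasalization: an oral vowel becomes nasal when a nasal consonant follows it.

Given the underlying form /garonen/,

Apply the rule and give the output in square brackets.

[garõnẽn]

/o/ before nasal /n/ → [õ]
/e/ before nasal /n/ → [ẽ]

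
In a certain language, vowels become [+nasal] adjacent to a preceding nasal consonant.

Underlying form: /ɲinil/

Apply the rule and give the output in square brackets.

/i/ after nasal /ɲ/ → [ĩ]
/i/ after nasal /n/ → [ĩ]

[ɲĩnĩl]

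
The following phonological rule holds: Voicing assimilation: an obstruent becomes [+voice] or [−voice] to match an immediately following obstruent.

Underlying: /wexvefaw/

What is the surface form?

[weɣvefaw]

/x/ before /v/ (voiced) → [ɣ]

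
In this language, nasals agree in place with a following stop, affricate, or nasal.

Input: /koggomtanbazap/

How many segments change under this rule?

/m/ before /t/ (alveolar) → [n]
/n/ before /b/ (labial) → [m]
2 segments change.

2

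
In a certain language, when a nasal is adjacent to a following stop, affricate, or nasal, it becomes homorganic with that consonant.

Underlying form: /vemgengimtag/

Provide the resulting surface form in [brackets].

/m/ before /g/ (velar) → [ŋ]
/n/ before /g/ (velar) → [ŋ]
/m/ before /t/ (alveolar) → [n]

[veŋgeŋgintag]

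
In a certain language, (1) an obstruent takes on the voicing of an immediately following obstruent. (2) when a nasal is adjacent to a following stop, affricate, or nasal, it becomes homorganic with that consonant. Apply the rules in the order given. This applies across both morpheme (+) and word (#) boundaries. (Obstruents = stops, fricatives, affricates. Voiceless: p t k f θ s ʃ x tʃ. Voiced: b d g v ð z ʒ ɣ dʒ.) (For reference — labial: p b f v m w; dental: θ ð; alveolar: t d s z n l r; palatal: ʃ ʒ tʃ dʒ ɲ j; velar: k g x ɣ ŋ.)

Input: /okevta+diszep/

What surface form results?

[okefta+dizzep]

Rule 1: /v/ before /t/ (voiceless) → [f]
Rule 1: /s/ before /z/ (voiced) → [z]
After rule 1: okefta+dizzep
Rule 2: no segment meets the rule's conditions; no change.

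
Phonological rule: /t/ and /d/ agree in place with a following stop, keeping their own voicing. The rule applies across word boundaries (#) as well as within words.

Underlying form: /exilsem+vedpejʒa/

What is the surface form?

/d/ before /p/ (labial) → [b]

[exilsem+vebpejʒa]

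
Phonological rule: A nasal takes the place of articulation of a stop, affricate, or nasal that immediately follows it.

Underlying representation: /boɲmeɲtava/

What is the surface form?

[bommentava]

/ɲ/ before /m/ (labial) → [m]
/ɲ/ before /t/ (alveolar) → [n]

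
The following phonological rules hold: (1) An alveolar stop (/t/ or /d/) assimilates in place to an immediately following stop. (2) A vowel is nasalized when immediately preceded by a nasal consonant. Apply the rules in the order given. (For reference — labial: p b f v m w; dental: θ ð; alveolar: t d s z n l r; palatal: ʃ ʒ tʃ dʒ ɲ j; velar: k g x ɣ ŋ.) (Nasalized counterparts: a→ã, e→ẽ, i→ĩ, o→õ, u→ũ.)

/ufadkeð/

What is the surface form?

[ufagkeð]

Rule 1: /d/ before /k/ (velar) → [g]
After rule 1: ufagkeð
Rule 2: no segment meets the rule's conditions; no change.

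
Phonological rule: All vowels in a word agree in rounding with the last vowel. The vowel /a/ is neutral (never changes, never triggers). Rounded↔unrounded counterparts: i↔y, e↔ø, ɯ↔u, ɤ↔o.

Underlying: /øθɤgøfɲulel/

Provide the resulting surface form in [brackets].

/ø/ harmonizes with /e/ ([-round]) → [e]
/ø/ harmonizes with /e/ ([-round]) → [e]
/u/ harmonizes with /e/ ([-round]) → [ɯ]

[eθɤgefɲɯlel]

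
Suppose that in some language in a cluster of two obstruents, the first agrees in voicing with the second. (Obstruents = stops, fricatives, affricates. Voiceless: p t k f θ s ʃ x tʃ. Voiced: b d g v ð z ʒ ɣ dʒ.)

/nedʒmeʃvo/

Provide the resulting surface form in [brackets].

[nedʒmeʒvo]

/ʃ/ before /v/ (voiced) → [ʒ]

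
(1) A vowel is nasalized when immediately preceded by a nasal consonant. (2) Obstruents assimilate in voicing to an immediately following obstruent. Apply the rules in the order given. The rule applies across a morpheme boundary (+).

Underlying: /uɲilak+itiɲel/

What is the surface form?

Rule 1: /i/ after nasal /ɲ/ → [ĩ]
Rule 1: /e/ after nasal /ɲ/ → [ẽ]
After rule 1: uɲĩlak+itiɲẽl
Rule 2: no segment meets the rule's conditions; no change.

[uɲĩlak+itiɲẽl]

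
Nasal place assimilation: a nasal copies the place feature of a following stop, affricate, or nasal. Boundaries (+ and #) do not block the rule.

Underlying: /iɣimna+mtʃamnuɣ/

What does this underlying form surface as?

/m/ before /n/ (alveolar) → [n]
/m/ before /tʃ/ (palatal) → [ɲ]
/m/ before /n/ (alveolar) → [n]

[iɣinna+ɲtʃannuɣ]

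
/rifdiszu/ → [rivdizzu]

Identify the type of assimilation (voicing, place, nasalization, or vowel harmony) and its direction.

voicing assimilation, regressive

/f/→[v] /s/→[z].
Each target copies a feature from the following segment, so the direction is regressive.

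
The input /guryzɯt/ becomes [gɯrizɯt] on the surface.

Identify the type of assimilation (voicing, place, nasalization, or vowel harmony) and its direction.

/u/→[ɯ] /y/→[i].
Vowels agree with the last vowel, so the harmony is regressive.

vowel harmony, regressive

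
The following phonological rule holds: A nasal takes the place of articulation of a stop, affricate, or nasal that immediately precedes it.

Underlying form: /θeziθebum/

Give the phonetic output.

no segment meets the rule's conditions; no change.

[θeziθebum]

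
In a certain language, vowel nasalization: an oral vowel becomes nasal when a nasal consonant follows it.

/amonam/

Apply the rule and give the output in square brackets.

[ãmõnãm]

/a/ before nasal /m/ → [ã]
/o/ before nasal /n/ → [õ]
/a/ before nasal /m/ → [ã]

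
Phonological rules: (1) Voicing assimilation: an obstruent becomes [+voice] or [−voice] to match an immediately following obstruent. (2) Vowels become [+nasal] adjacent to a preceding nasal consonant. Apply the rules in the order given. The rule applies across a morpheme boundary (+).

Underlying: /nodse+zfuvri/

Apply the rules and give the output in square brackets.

Rule 1: /d/ before /s/ (voiceless) → [t]
Rule 1: /z/ before /f/ (voiceless) → [s]
After rule 1: notse+sfuvri
Rule 2: /o/ after nasal /n/ → [õ]

[nõtse+sfuvri]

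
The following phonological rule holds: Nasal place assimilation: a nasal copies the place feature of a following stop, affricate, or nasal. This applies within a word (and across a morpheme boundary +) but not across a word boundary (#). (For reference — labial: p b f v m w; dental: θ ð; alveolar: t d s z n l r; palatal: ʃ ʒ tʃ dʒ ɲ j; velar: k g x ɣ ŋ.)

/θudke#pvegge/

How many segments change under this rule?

0

No segment meets the rule's conditions.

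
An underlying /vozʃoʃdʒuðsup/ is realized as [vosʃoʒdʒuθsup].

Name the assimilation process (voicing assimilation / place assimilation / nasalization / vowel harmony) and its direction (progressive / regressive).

/z/→[s] /ʃ/→[ʒ] /ð/→[θ].
Each target copies a feature from the following segment, so the direction is regressive.

voicing assimilation, regressive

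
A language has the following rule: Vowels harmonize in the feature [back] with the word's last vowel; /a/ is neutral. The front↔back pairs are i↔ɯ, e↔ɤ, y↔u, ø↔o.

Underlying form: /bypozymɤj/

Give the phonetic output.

[bupozumɤj]

/y/ harmonizes with /ɤ/ ([+back]) → [u]
/y/ harmonizes with /ɤ/ ([+back]) → [u]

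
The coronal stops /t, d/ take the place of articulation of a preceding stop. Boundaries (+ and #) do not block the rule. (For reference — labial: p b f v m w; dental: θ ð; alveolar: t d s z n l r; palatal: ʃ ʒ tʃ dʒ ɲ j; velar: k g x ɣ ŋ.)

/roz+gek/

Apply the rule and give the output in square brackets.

[roz+gek]

no segment meets the rule's conditions; no change.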